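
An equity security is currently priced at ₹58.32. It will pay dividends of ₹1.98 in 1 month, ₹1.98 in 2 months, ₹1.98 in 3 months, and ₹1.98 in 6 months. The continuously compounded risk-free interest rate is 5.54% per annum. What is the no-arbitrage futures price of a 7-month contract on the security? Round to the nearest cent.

PV(dividends) I = 1.98·e^(−0.0554·1/12) + 1.98·e^(−0.0554·2/12) + 1.98·e^(−0.0554·3/12) + 1.98·e^(−0.0554·6/12)
I = 1.9709 + 1.9618 + 1.9528 + 1.9259 = 7.8114
F = (S − I)·e^(rT) = (58.32 − 7.8114) · e^(0.0554·7/12)
= 50.5086 · e^0.032317 = 50.5086 × 1.032845 = ₹52.17

₹52.17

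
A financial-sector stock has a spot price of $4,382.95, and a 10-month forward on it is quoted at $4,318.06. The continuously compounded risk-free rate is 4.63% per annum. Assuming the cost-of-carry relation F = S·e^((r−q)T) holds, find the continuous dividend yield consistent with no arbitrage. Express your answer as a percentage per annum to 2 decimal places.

6.42%

From F = S·e^((r−q)T): (r − q) = ln(F/S)/T
ln(4318.06/4382.95) = ln(0.985195) = -0.014916
(r − q) = -0.014916 / (10/12) = -0.017899
q = r − ln(F/S)/T = 0.0463 + 0.017899 = 0.064199
q = 6.42%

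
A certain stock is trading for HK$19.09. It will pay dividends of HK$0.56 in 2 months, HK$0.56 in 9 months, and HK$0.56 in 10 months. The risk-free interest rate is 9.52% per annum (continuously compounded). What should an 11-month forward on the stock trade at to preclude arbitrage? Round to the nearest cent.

HK$19.10

PV(dividends) I = 0.56·e^(−0.0952·2/12) + 0.56·e^(−0.0952·9/12) + 0.56·e^(−0.0952·10/12)
I = 0.5512 + 0.5214 + 0.5173 = 1.5899
F = (S − I)·e^(rT) = (19.09 − 1.5899) · e^(0.0952·11/12)
= 17.5001 · e^0.087267 = 17.5001 × 1.091188 = HK$19.10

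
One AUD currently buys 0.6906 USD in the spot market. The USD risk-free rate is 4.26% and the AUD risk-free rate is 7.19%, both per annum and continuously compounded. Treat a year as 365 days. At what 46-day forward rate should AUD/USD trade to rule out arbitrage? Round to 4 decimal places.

0.6881

F = S·e^((r_USD − r_AUD)T) = 0.6906 · e^((0.0426 − 0.0719) × 46/365)
= 0.6906 · e^-0.003693 = 0.6906 × 0.996314
F = 0.6881 USD per AUD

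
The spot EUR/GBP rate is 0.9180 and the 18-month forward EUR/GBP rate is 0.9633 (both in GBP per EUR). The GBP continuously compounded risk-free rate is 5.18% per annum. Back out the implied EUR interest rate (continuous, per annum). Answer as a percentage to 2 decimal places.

F = S·e^((r_GBP − r_EUR)T) ⇒ r_EUR = r_GBP − ln(F/S)/T
ln(0.9633/0.9180) = 0.048167; /(18/12) = 0.032111
r_EUR = 0.0518 − 0.032111 = 0.019689
r_EUR = 1.97%

1.97%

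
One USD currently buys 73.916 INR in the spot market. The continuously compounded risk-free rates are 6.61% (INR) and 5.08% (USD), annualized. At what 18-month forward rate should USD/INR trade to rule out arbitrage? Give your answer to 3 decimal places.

75.632

F = S·e^((r_INR − r_USD)T) = 73.916 · e^((0.0661 − 0.0508) × 18/12)
= 73.916 · e^0.022950 = 73.916 × 1.023215
F = 75.632 INR per USD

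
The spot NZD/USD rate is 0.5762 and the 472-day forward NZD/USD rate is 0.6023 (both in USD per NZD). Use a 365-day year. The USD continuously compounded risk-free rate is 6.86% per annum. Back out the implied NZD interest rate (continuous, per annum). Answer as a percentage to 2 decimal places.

3.43%

F = S·e^((r_USD − r_NZD)T) ⇒ r_NZD = r_USD − ln(F/S)/T
ln(0.6023/0.5762) = 0.044301; /(472/365) = 0.034258
r_NZD = 0.0686 − 0.034258 = 0.034342
r_NZD = 3.43%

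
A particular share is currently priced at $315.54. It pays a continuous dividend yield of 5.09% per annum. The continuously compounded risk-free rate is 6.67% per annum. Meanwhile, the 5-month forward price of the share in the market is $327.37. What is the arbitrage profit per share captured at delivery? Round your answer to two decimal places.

Fair forward: F* = S·e^(carry·T), with carry = (r − q) = 0.0667 − 0.0509 = 0.0158
F* = 315.54 · e^(0.0158 × 5/12) = 315.54 · e^0.006583 = 315.54 × 1.006605 = $317.6241
Market $327.37 > fair $317.6241: forward overpriced → cash-and-carry (buy spot, short the forward).
At maturity, profit = |F_mkt − F*| = |327.37 − 317.6241| = $9.75 per share

$9.75 per share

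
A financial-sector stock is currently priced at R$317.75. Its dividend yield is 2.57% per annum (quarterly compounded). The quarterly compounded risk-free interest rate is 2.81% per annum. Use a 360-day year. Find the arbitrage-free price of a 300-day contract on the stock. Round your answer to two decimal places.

F = S · (1+r/4)^(4T) / (1+q/4)^(4T)
= 317.75 × 1.023609 / 1.021578 = 317.75 × 1.001988
F = R$318.38

R$318.38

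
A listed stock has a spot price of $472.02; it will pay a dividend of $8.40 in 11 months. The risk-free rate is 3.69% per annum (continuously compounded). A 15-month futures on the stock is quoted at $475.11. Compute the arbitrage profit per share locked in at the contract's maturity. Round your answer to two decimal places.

$10.69 per share

PV(dividends) I = 8.40·e^(−0.0369·11/12) = 8.1206
Fair futures F* = (S − I)·e^(rT) = (472.02 − 8.1206)·e^0.046125 = 463.8994 × 1.047205 = 485.7978
Market $475.11 < fair 485.7978: forward underpriced → reverse cash-and-carry (short the stock, invest proceeds at r, pay the dividends, go long the forward).
Profit at T = |F_mkt − F*| = |475.11 − 485.7978| = $10.69 per share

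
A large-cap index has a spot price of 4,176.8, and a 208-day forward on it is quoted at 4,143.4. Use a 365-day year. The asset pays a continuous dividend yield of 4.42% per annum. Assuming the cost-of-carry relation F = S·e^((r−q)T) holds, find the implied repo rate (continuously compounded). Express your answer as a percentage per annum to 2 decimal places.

3.01%

From F = S·e^((r−q)T): (r − q) = ln(F/S)/T
ln(4143.4/4176.8) = ln(0.992003) = -0.008029
(r − q) = -0.008029 / (208/365) = -0.014089
r = ln(F/S)/T + q = -0.014089 + 0.0442 = 0.030111
r = 3.01%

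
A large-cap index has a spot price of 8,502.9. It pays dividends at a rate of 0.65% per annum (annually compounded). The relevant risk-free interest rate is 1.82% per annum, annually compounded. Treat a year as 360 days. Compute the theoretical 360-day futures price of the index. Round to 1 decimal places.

8,601.7

F = S · (1+r)^T / (1+q)^T
= 8502.9 × 1.018200 / 1.006500 = 8502.9 × 1.011624
F = 8,601.7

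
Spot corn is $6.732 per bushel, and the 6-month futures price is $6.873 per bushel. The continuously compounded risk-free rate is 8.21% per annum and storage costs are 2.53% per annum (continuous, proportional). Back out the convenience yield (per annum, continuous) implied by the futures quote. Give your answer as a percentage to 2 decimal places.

F = S·e^((r+u−y)T) ⇒ (r+u−y) = ln(F/S)/T
ln(6.873/6.732) = 0.020728; /T ⇒ 0.041456
y = r + u − ln(F/S)/T = 0.0821 + 0.0253 − 0.041456 = 0.065944
y = 6.59%

6.59%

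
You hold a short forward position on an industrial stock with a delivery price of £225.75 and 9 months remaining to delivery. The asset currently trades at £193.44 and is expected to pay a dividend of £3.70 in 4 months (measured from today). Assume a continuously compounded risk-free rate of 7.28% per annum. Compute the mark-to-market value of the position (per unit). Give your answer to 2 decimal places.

£23.93

PV(remaining dividends) I = 3.70·e^(−0.0728·4/12) = 3.6113
Current forward F = (S − I)·e^(rT) = (193.44 − 3.6113)·e^(0.0728·9/12) = 189.8287 × 1.056118 = 200.4815
Value (long) = (F − K)·e^(−rT) = (200.4815 − 225.75) × 0.946864 = -23.9258
Short position value = −(long value) = £23.93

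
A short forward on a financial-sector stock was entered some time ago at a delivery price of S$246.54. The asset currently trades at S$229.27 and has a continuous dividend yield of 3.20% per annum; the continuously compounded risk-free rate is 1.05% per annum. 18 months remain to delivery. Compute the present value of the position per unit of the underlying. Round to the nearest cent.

S$24.16

Current fair forward for the remaining 18 months: F = S·e^((r − q)·T), (r − q) = 0.0105 − 0.0320 = -0.0215
F = 229.27 · e^(-0.0215 × 18/12) = 229.27 × 0.968264 = 221.9939
Value of long forward = (F − K)·e^(−rT) = (221.9939 − 246.54) · e^(−0.0105·18/12)
= -24.5461 × 0.984373 = -24.16
Short position value = −(long value) = S$24.16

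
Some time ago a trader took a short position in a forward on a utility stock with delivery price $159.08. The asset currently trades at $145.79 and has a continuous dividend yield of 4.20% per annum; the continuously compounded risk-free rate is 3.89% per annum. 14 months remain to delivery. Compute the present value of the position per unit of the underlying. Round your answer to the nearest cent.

Current fair forward for the remaining 14 months: F = S·e^((r − q)·T), (r − q) = 0.0389 − 0.0420 = -0.0031
F = 145.79 · e^(-0.0031 × 14/12) = 145.79 × 0.996390 = 145.2637
Value of long forward = (F − K)·e^(−rT) = (145.2637 − 159.08) · e^(−0.0389·14/12)
= -13.8163 × 0.955631 = -13.20
Short position value = −(long value) = $13.20

$13.20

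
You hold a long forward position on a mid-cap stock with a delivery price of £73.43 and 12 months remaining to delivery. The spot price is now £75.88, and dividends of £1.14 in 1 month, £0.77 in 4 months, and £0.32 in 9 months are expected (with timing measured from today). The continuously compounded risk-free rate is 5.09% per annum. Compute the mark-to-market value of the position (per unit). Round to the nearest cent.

£3.89

PV(remaining dividends) I = 1.14·e^(−0.0509·1/12) + 0.77·e^(−0.0509·4/12) + 0.32·e^(−0.0509·9/12) = 2.2002
Current forward F = (S − I)·e^(rT) = (75.88 − 2.2002)·e^(0.0509·12/12) = 73.6798 × 1.052218 = 77.5272
Value (long) = (F − K)·e^(−rT) = (77.5272 − 73.43) × 0.950374 = 3.8939
Value = £3.89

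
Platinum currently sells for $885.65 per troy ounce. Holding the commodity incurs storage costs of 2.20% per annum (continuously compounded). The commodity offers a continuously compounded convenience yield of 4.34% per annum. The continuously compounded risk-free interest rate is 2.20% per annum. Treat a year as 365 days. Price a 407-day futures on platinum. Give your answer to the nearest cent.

$886.24 per troy ounce

Net carry = r + u − y = 0.0220 + 0.0220 − 0.0434 = 0.0006
F = S·e^((r+u−y)T) = 885.65 · e^(0.0006 × 407/365) = 885.65 · e^0.000669
= 885.65 × 1.000669 = $886.24 per troy ounce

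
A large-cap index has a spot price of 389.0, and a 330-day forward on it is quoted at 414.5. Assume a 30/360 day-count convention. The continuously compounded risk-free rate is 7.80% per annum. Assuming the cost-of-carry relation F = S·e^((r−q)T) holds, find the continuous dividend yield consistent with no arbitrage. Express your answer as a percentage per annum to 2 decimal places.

0.87%

From F = S·e^((r−q)T): (r − q) = ln(F/S)/T
ln(414.5/389.0) = ln(1.065553) = 0.063494
(r − q) = 0.063494 / (330/360) = 0.069266
q = r − ln(F/S)/T = 0.0780 − 0.069266 = 0.008734
q = 0.87%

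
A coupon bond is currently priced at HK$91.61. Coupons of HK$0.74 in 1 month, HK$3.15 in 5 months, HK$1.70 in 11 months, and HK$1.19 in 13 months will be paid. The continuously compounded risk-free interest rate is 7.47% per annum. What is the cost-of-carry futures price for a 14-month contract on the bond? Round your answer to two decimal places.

PV(coupons) I = 0.74·e^(−0.0747·1/12) + 3.15·e^(−0.0747·5/12) + 1.70·e^(−0.0747·11/12) + 1.19·e^(−0.0747·13/12)
I = 0.7354 + 3.0535 + 1.5875 + 1.0975 = 6.4739
F = (S − I)·e^(rT) = (91.61 − 6.4739) · e^(0.0747·14/12)
= 85.1361 · e^0.087150 = 85.1361 × 1.091060 = HK$92.89

HK$92.89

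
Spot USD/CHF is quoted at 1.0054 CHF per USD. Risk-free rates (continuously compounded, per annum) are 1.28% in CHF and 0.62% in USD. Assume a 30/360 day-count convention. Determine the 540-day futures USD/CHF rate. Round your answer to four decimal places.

F = S·e^((r_CHF − r_USD)T) = 1.0054 · e^((0.0128 − 0.0062) × 540/360)
= 1.0054 · e^0.009900 = 1.0054 × 1.009949
F = 1.0154 CHF per USD

1.0154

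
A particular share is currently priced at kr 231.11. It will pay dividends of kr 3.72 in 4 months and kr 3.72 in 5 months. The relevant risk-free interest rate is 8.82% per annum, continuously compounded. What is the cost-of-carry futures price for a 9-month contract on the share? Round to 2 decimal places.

kr 239.22

PV(dividends) I = 3.72·e^(−0.0882·4/12) + 3.72·e^(−0.0882·5/12)
I = 3.6122 + 3.5858 = 7.1980
F = (S − I)·e^(rT) = (231.11 − 7.1980) · e^(0.0882·9/12)
= 223.9120 · e^0.066150 = 223.9120 × 1.068387 = kr 239.22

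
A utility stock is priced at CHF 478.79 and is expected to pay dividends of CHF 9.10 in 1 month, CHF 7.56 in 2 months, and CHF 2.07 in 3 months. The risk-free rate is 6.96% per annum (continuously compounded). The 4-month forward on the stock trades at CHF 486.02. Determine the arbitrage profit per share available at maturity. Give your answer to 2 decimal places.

PV(dividends) I = 9.10·e^(−0.0696·1/12) + 7.56·e^(−0.0696·2/12) + 2.07·e^(−0.0696·3/12) = 18.5545
Fair forward F* = (S − I)·e^(rT) = (478.79 − 18.5545)·e^0.023200 = 460.2355 × 1.023471 = 471.0377
Market CHF 486.02 > fair 471.0377: forward overpriced → cash-and-carry (borrow at r, buy the stock and collect the dividends, short the forward).
Profit at T = |F_mkt − F*| = |486.02 − 471.0377| = CHF 14.98 per share

CHF 14.98 per share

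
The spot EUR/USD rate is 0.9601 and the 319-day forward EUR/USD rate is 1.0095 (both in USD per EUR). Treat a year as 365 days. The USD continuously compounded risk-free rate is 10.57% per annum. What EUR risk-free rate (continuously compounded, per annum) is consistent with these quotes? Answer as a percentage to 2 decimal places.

F = S·e^((r_USD − r_EUR)T) ⇒ r_EUR = r_USD − ln(F/S)/T
ln(1.0095/0.9601) = 0.050173; /(319/365) = 0.057408
r_EUR = 0.1057 − 0.057408 = 0.048292
r_EUR = 4.83%

4.83%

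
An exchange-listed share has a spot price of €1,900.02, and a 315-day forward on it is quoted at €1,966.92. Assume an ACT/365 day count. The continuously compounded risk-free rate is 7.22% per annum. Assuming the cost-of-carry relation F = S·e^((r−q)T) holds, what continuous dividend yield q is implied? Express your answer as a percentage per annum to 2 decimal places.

3.21%

From F = S·e^((r−q)T): (r − q) = ln(F/S)/T
ln(1966.92/1900.02) = ln(1.035210) = 0.034604
(r − q) = 0.034604 / (315/365) = 0.040097
q = r − ln(F/S)/T = 0.0722 − 0.040097 = 0.032103
q = 3.21%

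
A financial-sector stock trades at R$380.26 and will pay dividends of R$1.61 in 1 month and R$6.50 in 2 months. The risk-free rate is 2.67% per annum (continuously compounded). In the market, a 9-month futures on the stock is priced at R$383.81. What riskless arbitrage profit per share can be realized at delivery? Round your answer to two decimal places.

R$4.10 per share

PV(dividends) I = 1.61·e^(−0.0267·1/12) + 6.50·e^(−0.0267·2/12) = 8.0776
Fair futures F* = (S − I)·e^(rT) = (380.26 − 8.0776)·e^0.020025 = 372.1824 × 1.020227 = 379.7105
Market R$383.81 > fair 379.7105: forward overpriced → cash-and-carry (borrow at r, buy the stock and collect the dividends, short the forward).
Profit at T = |F_mkt − F*| = |383.81 − 379.7105| = R$4.10 per share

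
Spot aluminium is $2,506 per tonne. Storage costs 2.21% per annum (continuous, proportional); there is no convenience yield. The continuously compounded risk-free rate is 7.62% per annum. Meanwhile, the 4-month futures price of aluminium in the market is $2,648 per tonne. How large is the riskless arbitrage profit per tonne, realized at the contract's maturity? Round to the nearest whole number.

Fair futures: F* = S·e^(carry·T), with carry = (r + u) = 0.0762 + 0.0221 = 0.0983
F* = 2506 · e^(0.0983 × 4/12) = 2506 · e^0.032767 = 2506 × 1.033310 = $2589.4749
Market $2648 > fair $2589.4749: forward overpriced → cash-and-carry (buy spot, short the forward).
At maturity, profit = |F_mkt − F*| = |2648 − 2589.4749| = $59 per tonne

$59 per tonne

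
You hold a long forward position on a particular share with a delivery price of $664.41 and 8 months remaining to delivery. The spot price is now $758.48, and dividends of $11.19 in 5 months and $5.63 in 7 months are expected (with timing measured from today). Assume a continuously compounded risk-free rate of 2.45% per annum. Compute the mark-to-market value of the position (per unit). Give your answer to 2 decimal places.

$88.21

PV(remaining dividends) I = 11.19·e^(−0.0245·5/12) + 5.63·e^(−0.0245·7/12) = 16.6265
Current forward F = (S − I)·e^(rT) = (758.48 − 16.6265)·e^(0.0245·8/12) = 741.8535 × 1.016467 = 754.0696
Value (long) = (F − K)·e^(−rT) = (754.0696 − 664.41) × 0.983799 = 88.2070
Value = $88.21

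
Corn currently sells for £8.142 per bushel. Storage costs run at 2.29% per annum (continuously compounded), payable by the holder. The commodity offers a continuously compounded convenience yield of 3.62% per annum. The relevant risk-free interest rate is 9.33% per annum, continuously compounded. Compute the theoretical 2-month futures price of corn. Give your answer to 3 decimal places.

£8.251 per bushel

Net carry = r + u − y = 0.0933 + 0.0229 − 0.0362 = 0.0800
F = S·e^((r+u−y)T) = 8.142 · e^(0.0800 × 2/12) = 8.142 · e^0.013333
= 8.142 × 1.013422 = £8.251 per bushel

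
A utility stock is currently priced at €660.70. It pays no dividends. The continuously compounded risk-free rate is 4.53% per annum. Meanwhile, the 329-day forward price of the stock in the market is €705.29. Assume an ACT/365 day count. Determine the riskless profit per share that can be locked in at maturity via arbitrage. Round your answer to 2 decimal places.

Fair forward: F* = S·e^(carry·T), with carry = r = 0.0453
F* = 660.70 · e^(0.0453 × 329/365) = 660.70 · e^0.040832 = 660.70 × 1.041677 = €688.2360
Market €705.29 > fair €688.2360: forward overpriced → cash-and-carry (buy spot, short the forward).
At maturity, profit = |F_mkt − F*| = |705.29 − 688.2360| = €17.05 per share

€17.05 per share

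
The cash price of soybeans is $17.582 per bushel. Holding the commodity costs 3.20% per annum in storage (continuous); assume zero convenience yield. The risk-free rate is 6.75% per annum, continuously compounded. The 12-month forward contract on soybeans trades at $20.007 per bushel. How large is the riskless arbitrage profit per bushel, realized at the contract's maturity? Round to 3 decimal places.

$0.586 per bushel

Fair forward: F* = S·e^(carry·T), with carry = (r + u) = 0.0675 + 0.0320 = 0.0995
F* = 17.582 · e^(0.0995 × 12/12) = 17.582 · e^0.099500 = 17.582 × 1.104618 = $19.4214
Market $20.007 > fair $19.4214: forward overpriced → cash-and-carry (buy spot, short the forward).
At maturity, profit = |F_mkt − F*| = |20.007 − 19.4214| = $0.586 per bushel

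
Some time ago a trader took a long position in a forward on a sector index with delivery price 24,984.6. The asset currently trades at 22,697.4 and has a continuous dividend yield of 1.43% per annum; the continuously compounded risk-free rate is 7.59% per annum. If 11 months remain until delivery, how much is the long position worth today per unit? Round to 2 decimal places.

Current fair forward for the remaining 11 months: F = S·e^((r − q)·T), (r − q) = 0.0759 − 0.0143 = 0.0616
F = 22697.4 · e^(0.0616 × 11/12) = 22697.4 × 1.05809134 = 24015.9224
Value of long forward = (F − K)·e^(−rT) = (24015.9224 − 24984.6) · e^(−0.0759·11/12)
= -968.6776 × 0.93279017 = -903.57

-903.57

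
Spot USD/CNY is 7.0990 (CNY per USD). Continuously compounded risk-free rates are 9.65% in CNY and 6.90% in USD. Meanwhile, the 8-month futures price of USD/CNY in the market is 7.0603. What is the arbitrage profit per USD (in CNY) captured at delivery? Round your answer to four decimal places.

0.1700 per USD (in CNY)

Fair futures: F* = S·e^(carry·T), with carry = (r_CNY − r_USD) = 0.0965 − 0.0690 = 0.0275
F* = 7.0990 · e^(0.0275 × 8/12) = 7.0990 · e^0.018333 = 7.0990 × 1.018502 = 7.2303
Market 7.0603 < fair 7.2303: forward underpriced → reverse cash-and-carry (short spot, go long the forward).
At maturity, profit = |F_mkt − F*| = |7.0603 − 7.2303| = 0.1700 per USD (in CNY)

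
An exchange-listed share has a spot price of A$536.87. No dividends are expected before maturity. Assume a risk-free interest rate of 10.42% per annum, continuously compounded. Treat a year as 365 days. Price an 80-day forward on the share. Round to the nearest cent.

A$549.27

F = S·e^(rT) = 536.87 · e^(0.1042 × 80/365)
= 536.87 · e^0.022838 = 536.87 × 1.023101
F = A$549.27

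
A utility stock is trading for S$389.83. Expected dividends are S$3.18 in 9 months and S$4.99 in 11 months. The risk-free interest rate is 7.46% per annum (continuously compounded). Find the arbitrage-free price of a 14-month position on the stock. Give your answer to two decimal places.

S$416.91

PV(dividends) I = 3.18·e^(−0.0746·9/12) + 4.99·e^(−0.0746·11/12)
I = 3.0070 + 4.6602 = 7.6672
F = (S − I)·e^(rT) = (389.83 − 7.6672) · e^(0.0746·14/12)
= 382.1628 · e^0.087033 = 382.1628 × 1.090933 = S$416.91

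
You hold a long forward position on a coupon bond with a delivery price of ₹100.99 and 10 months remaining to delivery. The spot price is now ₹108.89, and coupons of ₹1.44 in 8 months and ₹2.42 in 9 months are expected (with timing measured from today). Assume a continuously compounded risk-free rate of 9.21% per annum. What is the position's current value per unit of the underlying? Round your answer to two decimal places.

₹11.75

PV(remaining coupons) I = 1.44·e^(−0.0921·8/12) + 2.42·e^(−0.0921·9/12) = 3.6127
Current forward F = (S − I)·e^(rT) = (108.89 − 3.6127)·e^(0.0921·10/12) = 105.2773 × 1.079772 = 113.6755
Value (long) = (F − K)·e^(−rT) = (113.6755 − 100.99) × 0.926121 = 11.7483
Value = ₹11.75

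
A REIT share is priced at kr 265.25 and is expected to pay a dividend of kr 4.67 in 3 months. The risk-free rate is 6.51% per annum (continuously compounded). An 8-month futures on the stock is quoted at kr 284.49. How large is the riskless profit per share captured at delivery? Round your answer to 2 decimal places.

PV(dividends) I = 4.67·e^(−0.0651·3/12) = 4.5946
Fair futures F* = (S − I)·e^(rT) = (265.25 − 4.5946)·e^0.043400 = 260.6554 × 1.044356 = 272.2170
Market kr 284.49 > fair 272.2170: forward overpriced → cash-and-carry (borrow at r, buy the stock and collect the dividends, short the forward).
Profit at T = |F_mkt − F*| = |284.49 − 272.2170| = kr 12.27 per share

kr 12.27 per share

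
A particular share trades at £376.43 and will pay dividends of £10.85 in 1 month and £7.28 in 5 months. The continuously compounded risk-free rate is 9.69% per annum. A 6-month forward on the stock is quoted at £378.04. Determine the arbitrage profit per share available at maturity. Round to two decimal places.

£1.56 per share

PV(dividends) I = 10.85·e^(−0.0969·1/12) + 7.28·e^(−0.0969·5/12) = 17.7547
Fair forward F* = (S − I)·e^(rT) = (376.43 − 17.7547)·e^0.048450 = 358.6753 × 1.049643 = 376.4810
Market £378.04 > fair 376.4810: forward overpriced → cash-and-carry (borrow at r, buy the stock and collect the dividends, short the forward).
Profit at T = |F_mkt − F*| = |378.04 − 376.4810| = £1.56 per share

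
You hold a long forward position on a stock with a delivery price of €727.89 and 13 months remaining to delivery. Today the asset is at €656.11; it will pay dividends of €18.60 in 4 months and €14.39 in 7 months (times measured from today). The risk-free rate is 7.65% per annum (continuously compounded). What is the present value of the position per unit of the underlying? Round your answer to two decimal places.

PV(remaining dividends) I = 18.60·e^(−0.0765·4/12) + 14.39·e^(−0.0765·7/12) = 31.8937
Current forward F = (S − I)·e^(rT) = (656.11 − 31.8937)·e^(0.0765·13/12) = 624.2163 × 1.086406 = 678.1523
Value (long) = (F − K)·e^(−rT) = (678.1523 − 727.89) × 0.920466 = -45.7819
Value = -€45.78

-€45.78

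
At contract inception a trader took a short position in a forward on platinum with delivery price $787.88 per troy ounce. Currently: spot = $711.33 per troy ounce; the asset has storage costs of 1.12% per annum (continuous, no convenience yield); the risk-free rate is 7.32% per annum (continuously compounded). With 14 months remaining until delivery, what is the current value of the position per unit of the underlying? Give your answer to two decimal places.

Current fair forward for the remaining 14 months: F = S·e^((r + u)·T), (r + u) = 0.0732 + 0.0112 = 0.0844
F = 711.33 · e^(0.0844 × 14/12) = 711.33 × 1.103478 = 784.9370
Value of long forward = (F − K)·e^(−rT) = (784.9370 − 787.88) · e^(−0.0732·14/12)
= -2.9430 × 0.918145 = -2.70
Short position value = −(long value) = $2.70

$2.70 per troy ounce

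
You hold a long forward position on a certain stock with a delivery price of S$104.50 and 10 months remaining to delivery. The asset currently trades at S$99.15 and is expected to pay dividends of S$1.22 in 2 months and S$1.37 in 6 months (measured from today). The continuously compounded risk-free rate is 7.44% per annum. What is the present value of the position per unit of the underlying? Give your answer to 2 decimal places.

PV(remaining dividends) I = 1.22·e^(−0.0744·2/12) + 1.37·e^(−0.0744·6/12) = 2.5249
Current forward F = (S − I)·e^(rT) = (99.15 − 2.5249)·e^(0.0744·10/12) = 96.6251 × 1.063962 = 102.8054
Value (long) = (F − K)·e^(−rT) = (102.8054 − 104.50) × 0.939883 = -1.5927
Value = -S$1.59

-S$1.59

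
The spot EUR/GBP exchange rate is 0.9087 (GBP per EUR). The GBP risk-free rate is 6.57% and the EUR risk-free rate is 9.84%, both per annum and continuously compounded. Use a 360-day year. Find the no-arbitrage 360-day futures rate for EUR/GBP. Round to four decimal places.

0.8795

F = S·e^((r_GBP − r_EUR)T) = 0.9087 · e^((0.0657 − 0.0984) × 360/360)
= 0.9087 · e^-0.032700 = 0.9087 × 0.967829
F = 0.8795 GBP per EUR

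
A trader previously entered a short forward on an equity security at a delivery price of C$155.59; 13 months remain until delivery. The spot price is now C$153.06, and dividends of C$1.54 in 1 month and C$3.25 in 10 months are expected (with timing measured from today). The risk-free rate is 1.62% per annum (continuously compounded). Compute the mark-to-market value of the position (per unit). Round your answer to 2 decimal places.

PV(remaining dividends) I = 1.54·e^(−0.0162·1/12) + 3.25·e^(−0.0162·10/12) = 4.7443
Current forward F = (S − I)·e^(rT) = (153.06 − 4.7443)·e^(0.0162·13/12) = 148.3157 × 1.017705 = 150.9416
Value (long) = (F − K)·e^(−rT) = (150.9416 − 155.59) × 0.982603 = -4.5675
Short position value = −(long value) = C$4.57

C$4.57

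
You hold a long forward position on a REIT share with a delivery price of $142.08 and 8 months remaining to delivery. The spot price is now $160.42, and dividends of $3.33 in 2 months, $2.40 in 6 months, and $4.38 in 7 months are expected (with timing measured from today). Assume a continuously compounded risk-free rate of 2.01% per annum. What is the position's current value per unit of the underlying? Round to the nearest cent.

$10.21

PV(remaining dividends) I = 3.33·e^(−0.0201·2/12) + 2.40·e^(−0.0201·6/12) + 4.38·e^(−0.0201·7/12) = 10.0238
Current forward F = (S − I)·e^(rT) = (160.42 − 10.0238)·e^(0.0201·8/12) = 150.3962 × 1.013490 = 152.4250
Value (long) = (F − K)·e^(−rT) = (152.4250 − 142.08) × 0.986689 = 10.2073
Value = $10.21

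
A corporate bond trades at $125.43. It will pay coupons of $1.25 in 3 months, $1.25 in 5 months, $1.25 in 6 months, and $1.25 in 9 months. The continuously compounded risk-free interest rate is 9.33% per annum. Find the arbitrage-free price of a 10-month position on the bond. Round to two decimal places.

$130.40

PV(coupons) I = 1.25·e^(−0.0933·3/12) + 1.25·e^(−0.0933·5/12) + 1.25·e^(−0.0933·6/12) + 1.25·e^(−0.0933·9/12)
I = 1.2212 + 1.2023 + 1.1930 + 1.1655 = 4.7820
F = (S − I)·e^(rT) = (125.43 − 4.7820) · e^(0.0933·10/12)
= 120.6480 · e^0.077750 = 120.6480 × 1.080852 = $130.40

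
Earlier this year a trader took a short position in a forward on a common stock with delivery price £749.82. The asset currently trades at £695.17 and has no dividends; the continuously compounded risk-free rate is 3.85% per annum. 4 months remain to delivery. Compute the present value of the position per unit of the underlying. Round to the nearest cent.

Current fair forward for the remaining 4 months: F = S·e^(r·T), r = 0.0385
F = 695.17 · e^(0.0385 × 4/12) = 695.17 × 1.012916 = 704.1488
Value of long forward = (F − K)·e^(−rT) = (704.1488 − 749.82) · e^(−0.0385·4/12)
= -45.6712 × 0.987249 = -45.09
Short position value = −(long value) = £45.09

£45.09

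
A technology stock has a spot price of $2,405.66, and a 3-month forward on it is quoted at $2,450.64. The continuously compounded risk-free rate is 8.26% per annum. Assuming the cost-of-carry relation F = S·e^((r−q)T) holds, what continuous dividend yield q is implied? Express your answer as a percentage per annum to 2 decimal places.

From F = S·e^((r−q)T): (r − q) = ln(F/S)/T
ln(2450.64/2405.66) = ln(1.018698) = 0.018525
(r − q) = 0.018525 / (3/12) = 0.074100
q = r − ln(F/S)/T = 0.0826 − 0.074100 = 0.008500
q = 0.85%

0.85%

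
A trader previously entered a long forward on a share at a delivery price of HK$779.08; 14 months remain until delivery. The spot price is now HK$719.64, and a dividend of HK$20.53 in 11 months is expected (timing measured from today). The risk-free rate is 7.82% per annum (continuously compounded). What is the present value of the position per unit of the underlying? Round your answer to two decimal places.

PV(remaining dividends) I = 20.53·e^(−0.0782·11/12) = 19.1098
Current forward F = (S − I)·e^(rT) = (719.64 − 19.1098)·e^(0.0782·14/12) = 700.5302 × 1.095525 = 767.4483
Value (long) = (F − K)·e^(−rT) = (767.4483 − 779.08) × 0.912805 = -10.6175
Value = -HK$10.62

-HK$10.62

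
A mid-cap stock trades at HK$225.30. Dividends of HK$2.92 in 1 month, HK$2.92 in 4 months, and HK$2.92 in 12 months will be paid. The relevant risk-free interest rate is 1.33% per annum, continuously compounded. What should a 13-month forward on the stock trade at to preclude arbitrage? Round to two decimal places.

HK$219.74

PV(dividends) I = 2.92·e^(−0.0133·1/12) + 2.92·e^(−0.0133·4/12) + 2.92·e^(−0.0133·12/12)
I = 2.9168 + 2.9071 + 2.8814 = 8.7053
F = (S − I)·e^(rT) = (225.30 − 8.7053) · e^(0.0133·13/12)
= 216.5947 · e^0.014408 = 216.5947 × 1.014512 = HK$219.74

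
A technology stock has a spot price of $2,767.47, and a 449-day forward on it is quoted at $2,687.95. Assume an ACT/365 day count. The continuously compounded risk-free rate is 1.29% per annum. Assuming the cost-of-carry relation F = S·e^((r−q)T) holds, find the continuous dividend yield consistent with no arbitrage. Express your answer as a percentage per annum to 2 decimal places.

3.66%

From F = S·e^((r−q)T): (r − q) = ln(F/S)/T
ln(2687.95/2767.47) = ln(0.971266) = -0.029155
(r − q) = -0.029155 / (449/365) = -0.023701
q = r − ln(F/S)/T = 0.0129 + 0.023701 = 0.036601
q = 3.66%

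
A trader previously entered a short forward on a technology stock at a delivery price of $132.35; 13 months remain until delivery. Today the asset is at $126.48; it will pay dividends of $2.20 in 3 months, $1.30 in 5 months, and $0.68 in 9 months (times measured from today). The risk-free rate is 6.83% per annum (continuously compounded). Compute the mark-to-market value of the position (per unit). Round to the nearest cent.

PV(remaining dividends) I = 2.20·e^(−0.0683·3/12) + 1.30·e^(−0.0683·5/12) + 0.68·e^(−0.0683·9/12) = 4.0723
Current forward F = (S − I)·e^(rT) = (126.48 − 4.0723)·e^(0.0683·13/12) = 122.4077 × 1.076798 = 131.8084
Value (long) = (F − K)·e^(−rT) = (131.8084 − 132.35) × 0.928679 = -0.5030
Short position value = −(long value) = $0.50

$0.50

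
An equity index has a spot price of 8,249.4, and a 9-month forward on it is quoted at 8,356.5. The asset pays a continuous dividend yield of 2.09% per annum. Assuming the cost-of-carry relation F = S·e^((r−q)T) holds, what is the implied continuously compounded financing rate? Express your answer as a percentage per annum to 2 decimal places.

From F = S·e^((r−q)T): (r − q) = ln(F/S)/T
ln(8356.5/8249.4) = ln(1.012983) = 0.012899
(r − q) = 0.012899 / (9/12) = 0.017199
r = ln(F/S)/T + q = 0.017199 + 0.0209 = 0.038099
r = 3.81%

3.81%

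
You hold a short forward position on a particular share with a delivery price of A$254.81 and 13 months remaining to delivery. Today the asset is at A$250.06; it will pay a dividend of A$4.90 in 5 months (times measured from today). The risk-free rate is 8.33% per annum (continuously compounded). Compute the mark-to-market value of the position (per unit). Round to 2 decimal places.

-A$12.50

PV(remaining dividends) I = 4.90·e^(−0.0833·5/12) = 4.7328
Current forward F = (S − I)·e^(rT) = (250.06 − 4.7328)·e^(0.0833·13/12) = 245.3272 × 1.094439 = 268.4957
Value (long) = (F − K)·e^(−rT) = (268.4957 − 254.81) × 0.913710 = 12.5048
Short position value = −(long value) = -A$12.50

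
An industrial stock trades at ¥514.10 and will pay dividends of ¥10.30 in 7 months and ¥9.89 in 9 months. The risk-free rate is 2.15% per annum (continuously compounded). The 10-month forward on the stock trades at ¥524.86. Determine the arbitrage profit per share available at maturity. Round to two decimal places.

PV(dividends) I = 10.30·e^(−0.0215·7/12) + 9.89·e^(−0.0215·9/12) = 19.9034
Fair forward F* = (S − I)·e^(rT) = (514.10 − 19.9034)·e^0.017917 = 494.1966 × 1.018078 = 503.1307
Market ¥524.86 > fair 503.1307: forward overpriced → cash-and-carry (borrow at r, buy the stock and collect the dividends, short the forward).
Profit at T = |F_mkt − F*| = |524.86 − 503.1307| = ¥21.73 per share

¥21.73 per share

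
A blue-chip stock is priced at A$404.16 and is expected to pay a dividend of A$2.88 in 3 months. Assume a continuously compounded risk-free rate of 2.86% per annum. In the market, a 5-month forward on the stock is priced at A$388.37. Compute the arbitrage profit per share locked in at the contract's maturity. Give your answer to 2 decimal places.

PV(dividends) I = 2.88·e^(−0.0286·3/12) = 2.8595
Fair forward F* = (S − I)·e^(rT) = (404.16 − 2.8595)·e^0.011917 = 401.3005 × 1.011988 = 406.1113
Market A$388.37 < fair 406.1113: forward underpriced → reverse cash-and-carry (short the stock, invest proceeds at r, pay the dividends, go long the forward).
Profit at T = |F_mkt − F*| = |388.37 − 406.1113| = A$17.74 per share

A$17.74 per share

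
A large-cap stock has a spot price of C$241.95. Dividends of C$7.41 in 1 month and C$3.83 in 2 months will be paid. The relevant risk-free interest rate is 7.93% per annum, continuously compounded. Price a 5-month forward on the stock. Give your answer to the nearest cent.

C$238.56

PV(dividends) I = 7.41·e^(−0.0793·1/12) + 3.83·e^(−0.0793·2/12)
I = 7.3612 + 3.7797 = 11.1409
F = (S − I)·e^(rT) = (241.95 − 11.1409) · e^(0.0793·5/12)
= 230.8091 · e^0.033042 = 230.8091 × 1.033594 = C$238.56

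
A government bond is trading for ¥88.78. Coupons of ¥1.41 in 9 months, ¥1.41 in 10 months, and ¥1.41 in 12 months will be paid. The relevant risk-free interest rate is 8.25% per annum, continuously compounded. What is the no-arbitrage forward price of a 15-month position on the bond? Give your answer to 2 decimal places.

PV(coupons) I = 1.41·e^(−0.0825·9/12) + 1.41·e^(−0.0825·10/12) + 1.41·e^(−0.0825·12/12)
I = 1.3254 + 1.3163 + 1.2983 = 3.9400
F = (S − I)·e^(rT) = (88.78 − 3.9400) · e^(0.0825·15/12)
= 84.8400 · e^0.103125 = 84.8400 × 1.108630 = ¥94.06

¥94.06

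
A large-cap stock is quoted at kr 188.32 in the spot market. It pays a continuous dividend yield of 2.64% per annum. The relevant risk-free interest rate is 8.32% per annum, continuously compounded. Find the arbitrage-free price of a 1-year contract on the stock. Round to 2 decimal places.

F = S·e^((r − q)T) = 188.32 · e^((0.0832 − 0.0264) × 1)
= 188.32 · e^0.056800 = 188.32 × 1.058444
F = kr 199.33

kr 199.33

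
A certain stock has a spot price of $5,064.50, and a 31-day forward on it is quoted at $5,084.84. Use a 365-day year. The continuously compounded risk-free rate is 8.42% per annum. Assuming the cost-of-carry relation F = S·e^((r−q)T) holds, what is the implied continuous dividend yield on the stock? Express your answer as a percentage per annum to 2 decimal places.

3.70%

From F = S·e^((r−q)T): (r − q) = ln(F/S)/T
ln(5084.84/5064.50) = ln(1.004016) = 0.004008
(r − q) = 0.004008 / (31/365) = 0.047191
q = r − ln(F/S)/T = 0.0842 − 0.047191 = 0.037009
q = 3.70%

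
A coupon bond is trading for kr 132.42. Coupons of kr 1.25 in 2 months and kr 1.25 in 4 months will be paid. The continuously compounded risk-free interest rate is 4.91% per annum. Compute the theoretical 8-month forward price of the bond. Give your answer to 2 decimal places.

PV(coupons) I = 1.25·e^(−0.0491·2/12) + 1.25·e^(−0.0491·4/12)
I = 1.2398 + 1.2297 = 2.4695
F = (S − I)·e^(rT) = (132.42 − 2.4695) · e^(0.0491·8/12)
= 129.9505 · e^0.032733 = 129.9505 × 1.033275 = kr 134.27

kr 134.27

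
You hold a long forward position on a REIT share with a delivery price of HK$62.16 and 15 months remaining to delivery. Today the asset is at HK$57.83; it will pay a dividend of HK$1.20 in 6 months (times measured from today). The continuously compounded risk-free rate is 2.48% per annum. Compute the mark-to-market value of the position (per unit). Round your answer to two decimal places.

PV(remaining dividends) I = 1.20·e^(−0.0248·6/12) = 1.1852
Current forward F = (S − I)·e^(rT) = (57.83 − 1.1852)·e^(0.0248·15/12) = 56.6448 × 1.031486 = 58.4283
Value (long) = (F − K)·e^(−rT) = (58.4283 − 62.16) × 0.969476 = -3.6178
Value = -HK$3.62

-HK$3.62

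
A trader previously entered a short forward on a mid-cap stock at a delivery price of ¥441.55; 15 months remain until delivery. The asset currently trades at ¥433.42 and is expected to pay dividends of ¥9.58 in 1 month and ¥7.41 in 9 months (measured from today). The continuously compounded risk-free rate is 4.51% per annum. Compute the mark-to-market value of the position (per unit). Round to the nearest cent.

PV(remaining dividends) I = 9.58·e^(−0.0451·1/12) + 7.41·e^(−0.0451·9/12) = 16.7076
Current forward F = (S − I)·e^(rT) = (433.42 − 16.7076)·e^(0.0451·15/12) = 416.7124 × 1.057994 = 440.8792
Value (long) = (F − K)·e^(−rT) = (440.8792 − 441.55) × 0.945185 = -0.6340
Short position value = −(long value) = ¥0.63

¥0.63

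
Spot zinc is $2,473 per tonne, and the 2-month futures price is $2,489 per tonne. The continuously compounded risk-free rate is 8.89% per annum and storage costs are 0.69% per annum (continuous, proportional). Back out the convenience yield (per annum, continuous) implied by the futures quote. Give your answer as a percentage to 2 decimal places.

F = S·e^((r+u−y)T) ⇒ (r+u−y) = ln(F/S)/T
ln(2489/2473) = 0.006449; /T ⇒ 0.038694
y = r + u − ln(F/S)/T = 0.0889 + 0.0069 − 0.038694 = 0.057106
y = 5.71%

5.71%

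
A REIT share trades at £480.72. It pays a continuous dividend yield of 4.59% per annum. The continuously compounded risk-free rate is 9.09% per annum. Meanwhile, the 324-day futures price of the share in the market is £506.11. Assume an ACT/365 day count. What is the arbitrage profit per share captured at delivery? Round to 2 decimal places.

£5.80 per share

Fair futures: F* = S·e^(carry·T), with carry = (r − q) = 0.0909 − 0.0459 = 0.0450
F* = 480.72 · e^(0.0450 × 324/365) = 480.72 · e^0.039945 = 480.72 × 1.040754 = £500.3113
Market £506.11 > fair £500.3113: forward overpriced → cash-and-carry (buy spot, short the forward).
At maturity, profit = |F_mkt − F*| = |506.11 − 500.3113| = £5.80 per share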